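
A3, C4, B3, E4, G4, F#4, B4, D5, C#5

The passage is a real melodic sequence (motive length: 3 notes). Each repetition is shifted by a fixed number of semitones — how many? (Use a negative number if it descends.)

With a 3-note motive the entries are A3, E4, B4, each up a 5th from the previous.
A3→E4 is 64 − 57 = 7 semitones.

7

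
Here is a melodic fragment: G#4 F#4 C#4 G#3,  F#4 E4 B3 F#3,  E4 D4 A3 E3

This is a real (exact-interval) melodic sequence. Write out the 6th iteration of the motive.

Bb3 Ab3 Eb3 Bb2

Unit = 4 notes; the statements start on G#4, F#4, E4, moving down a 2nd each time.
Continuing the starts: D4 → C4 → Bb3.
From Bb3 the exact shape gives Bb3 Ab3 Eb3 Bb2.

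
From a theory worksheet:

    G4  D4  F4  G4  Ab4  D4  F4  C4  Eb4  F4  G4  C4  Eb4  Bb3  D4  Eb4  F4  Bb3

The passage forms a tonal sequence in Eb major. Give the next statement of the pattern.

With a 6-note motive the entries are G4, F4, Eb4, each down a 2nd from the previous.
From D4 the diatonic shape gives D4 Ab3 C4 D4 Eb4 Ab3.

D4 Ab3 C4 D4 Eb4 Ab3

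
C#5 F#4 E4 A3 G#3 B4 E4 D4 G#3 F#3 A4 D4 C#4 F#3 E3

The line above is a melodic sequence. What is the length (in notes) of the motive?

There are 15 notes; a 5-note unit gives 3 cells:
C#5 F#4 E4 A3 G#3 | B4 E4 D4 G#3 F#3 | A4 D4 C#4 F#3 E3
Every group is a transposition down a 2nd of the one before; no shorter unit works.

5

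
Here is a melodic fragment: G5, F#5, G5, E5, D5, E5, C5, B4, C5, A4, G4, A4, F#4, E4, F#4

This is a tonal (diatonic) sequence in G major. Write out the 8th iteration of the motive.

Unit = 3 notes; the statements start on G5, E5, C5, A4, F#4, moving down a 3rd each time.
Continuing the starts: D4 → B3 → G3.
Statement 8 starts on G3 and keeps the same diatonic contour: G3 F#3 G3.

G3 F#3 G3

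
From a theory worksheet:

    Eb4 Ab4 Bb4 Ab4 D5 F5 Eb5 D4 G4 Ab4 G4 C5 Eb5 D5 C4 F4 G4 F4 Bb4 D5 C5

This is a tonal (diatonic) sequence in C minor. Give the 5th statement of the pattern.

Unit = 7 notes; the statements start on Eb4, D4, C4, moving down a 2nd each time.
Extending down a 2nd: Bb3 → Ab3.
From Ab3 the diatonic shape gives Ab3 D4 Eb4 D4 G4 Bb4 Ab4.

Ab3 D4 Eb4 D4 G4 Bb4 Ab4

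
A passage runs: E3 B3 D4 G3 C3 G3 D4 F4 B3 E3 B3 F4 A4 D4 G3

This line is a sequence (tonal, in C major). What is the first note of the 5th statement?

Unit = 5 notes; the statements start on E3, G3, B3, moving up a 3rd each time.
Extending the heads up a 3rd: D4 → F4.

F4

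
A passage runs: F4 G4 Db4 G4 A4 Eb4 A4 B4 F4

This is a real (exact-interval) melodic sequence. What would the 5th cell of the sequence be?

C#5 D#5 A4

Unit = 3 notes; the statements start on F4, G4, A4, moving up a 2nd each time.
Carrying on: B4 → C#5.
So cell 5 is C#5 D#5 A4.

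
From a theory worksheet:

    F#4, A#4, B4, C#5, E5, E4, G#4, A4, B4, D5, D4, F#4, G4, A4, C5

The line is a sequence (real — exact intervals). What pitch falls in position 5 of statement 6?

With 5-note cells, note 5 of each statement runs E5, D5, C5.
Carrying that down a 2nd forward: Bb4 → Ab4 → Gb4.

Gb4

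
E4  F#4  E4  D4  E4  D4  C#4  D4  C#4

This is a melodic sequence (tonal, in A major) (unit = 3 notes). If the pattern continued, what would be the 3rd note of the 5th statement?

A3

The unit is 3 notes. Position-3 pitches of the 3 shown cells: E4, D4, C#4.
Carrying that down a 2nd forward: B3 → A3.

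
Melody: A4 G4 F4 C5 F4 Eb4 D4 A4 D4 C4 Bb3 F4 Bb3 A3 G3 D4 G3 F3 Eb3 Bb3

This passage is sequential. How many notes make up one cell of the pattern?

Try groups of 4 (5 cells in 20 notes):
A4 G4 F4 C5 | F4 Eb4 D4 A4 | D4 C4 Bb3 F4 | Bb3 A3 G3 D4 | G3 F3 Eb3 Bb3
Every group is a transposition down a 3rd of the one before; no shorter unit works.

4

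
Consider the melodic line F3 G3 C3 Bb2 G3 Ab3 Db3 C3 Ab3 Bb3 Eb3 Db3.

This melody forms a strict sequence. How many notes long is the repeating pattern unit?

4

There are 12 notes; a 4-note unit gives 3 cells:
F3 G3 C3 Bb2 | G3 Ab3 Db3 C3 | Ab3 Bb3 Eb3 Db3
Every group is a transposition up a 2nd of the one before; no shorter unit works.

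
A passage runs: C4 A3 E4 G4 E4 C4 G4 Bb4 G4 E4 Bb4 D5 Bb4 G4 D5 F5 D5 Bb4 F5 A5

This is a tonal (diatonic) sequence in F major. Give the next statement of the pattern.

F5 D5 A5 C6

With a 4-note motive the entries are C4, E4, G4, Bb4, D5, each up a 3rd from the previous.
Statement 6 starts on F5 and keeps the same diatonic contour: F5 D5 A5 C6.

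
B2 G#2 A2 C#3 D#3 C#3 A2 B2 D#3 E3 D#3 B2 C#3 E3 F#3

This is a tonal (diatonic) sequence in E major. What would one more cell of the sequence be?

E3 C#3 D#3 F#3 G#3

The 5-note cells begin on B2, C#3, D#3 — each up a 2nd from the last.
From E3 the diatonic shape gives E3 C#3 D#3 F#3 G#3.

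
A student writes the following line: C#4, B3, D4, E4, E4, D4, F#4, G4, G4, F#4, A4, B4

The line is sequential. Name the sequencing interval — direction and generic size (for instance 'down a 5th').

up a 3rd

Unit = 4 notes; the statements start on C#4, E4, G4, moving up a 3rd each time.
From C#4 to E4: up a 3rd.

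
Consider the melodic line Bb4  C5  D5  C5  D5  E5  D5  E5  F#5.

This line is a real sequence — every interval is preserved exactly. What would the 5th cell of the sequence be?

F#5 G#5 A#5

The 3-note cells begin on Bb4, C5, D5 — each up a 2nd from the last.
Extending up a 2nd: E5 → F#5.
Statement 5 starts on F#5 and keeps the same exact contour: F#5 G#5 A#5.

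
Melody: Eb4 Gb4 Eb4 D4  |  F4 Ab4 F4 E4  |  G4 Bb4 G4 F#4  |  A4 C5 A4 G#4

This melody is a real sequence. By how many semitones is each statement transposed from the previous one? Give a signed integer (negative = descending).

2

Taking 4-note groups, the heads are Eb4, F4, G4, A4: the pattern moves up a 2nd.
Eb4 to F4 spans +2 semitones.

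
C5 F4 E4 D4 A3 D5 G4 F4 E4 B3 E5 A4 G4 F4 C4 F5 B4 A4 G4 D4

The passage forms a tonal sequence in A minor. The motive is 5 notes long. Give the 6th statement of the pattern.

A5 D5 C5 B4 F4

Taking 5-note groups, the heads are C5, D5, E5, F5: the pattern moves up a 2nd.
Continuing the starts: G5 → A5.
From A5 the diatonic shape gives A5 D5 C5 B4 F4.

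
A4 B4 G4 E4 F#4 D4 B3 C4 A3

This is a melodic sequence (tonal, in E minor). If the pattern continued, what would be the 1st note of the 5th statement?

Grouping in 3s, the 1st note of each cell is A4, E4, B3.
Extending down a 4th: F#3 → C3.

C3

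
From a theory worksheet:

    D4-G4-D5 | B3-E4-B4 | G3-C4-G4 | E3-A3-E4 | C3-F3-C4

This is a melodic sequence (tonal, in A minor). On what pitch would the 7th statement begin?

Unit = 3 notes; the statements start on D4, B3, G3, E3, C3, moving down a 3rd each time.
Continuing: A2 → F2. Statement 7 starts on F2.

F2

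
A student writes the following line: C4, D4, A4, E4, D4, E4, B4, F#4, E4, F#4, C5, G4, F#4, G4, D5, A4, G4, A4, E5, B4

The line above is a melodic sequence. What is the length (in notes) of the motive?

4

Try groups of 4 (5 cells in 20 notes):
C4 D4 A4 E4 | D4 E4 B4 F#4 | E4 F#4 C5 G4 | F#4 G4 D5 A4 | G4 A4 E5 B4
Each cell is the previous one up a 2nd — so the unit is 4 notes.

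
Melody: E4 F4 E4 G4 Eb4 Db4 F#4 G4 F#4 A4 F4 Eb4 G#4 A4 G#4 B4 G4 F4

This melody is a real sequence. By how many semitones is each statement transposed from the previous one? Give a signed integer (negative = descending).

Unit = 6 notes; the statements start on E4, F#4, G#4, moving up a 2nd each time.
Counting half-steps from E4 to F#4: 2.

2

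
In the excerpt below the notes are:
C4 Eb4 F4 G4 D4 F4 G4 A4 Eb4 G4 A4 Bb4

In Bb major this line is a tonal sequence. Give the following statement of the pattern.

The 4-note cells begin on C4, D4, Eb4 — each up a 2nd from the last.
Statement 4 starts on F4 and keeps the same diatonic contour: F4 A4 Bb4 C5.

F4 A4 Bb4 C5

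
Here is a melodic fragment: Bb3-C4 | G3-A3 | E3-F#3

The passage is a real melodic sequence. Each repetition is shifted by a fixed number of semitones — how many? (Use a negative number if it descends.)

Taking 2-note groups, the heads are Bb3, G3, E3: the pattern moves down a 3rd.
Bb3 to G3 spans -3 semitones.

-3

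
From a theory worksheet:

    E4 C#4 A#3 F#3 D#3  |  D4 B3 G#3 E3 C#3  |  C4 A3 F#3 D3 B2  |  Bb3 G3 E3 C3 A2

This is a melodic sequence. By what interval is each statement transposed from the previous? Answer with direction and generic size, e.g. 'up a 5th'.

down a 2nd

The 5-note cells begin on E4, D4, C4, Bb3 — each down a 2nd from the last.
From E4 to D4: down a 2nd.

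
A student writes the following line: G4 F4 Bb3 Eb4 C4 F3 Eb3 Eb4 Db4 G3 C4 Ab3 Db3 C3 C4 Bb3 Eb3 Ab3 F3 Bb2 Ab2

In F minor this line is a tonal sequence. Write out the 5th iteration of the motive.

Unit = 7 notes; the statements start on G4, Eb4, C4, moving down a 3rd each time.
Carrying on: Ab3 → F3.
So cell 5 is F3 Eb3 Ab2 Db3 Bb2 Eb2 Db2.

F3 Eb3 Ab2 Db3 Bb2 Eb2 Db2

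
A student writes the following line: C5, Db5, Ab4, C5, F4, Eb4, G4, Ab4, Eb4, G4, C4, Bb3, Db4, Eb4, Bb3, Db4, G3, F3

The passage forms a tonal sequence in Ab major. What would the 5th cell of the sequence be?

The 6-note cells begin on C5, G4, Db4 — each down a 4th from the last.
Extending down a 4th: Ab3 → Eb3.
Statement 5 starts on Eb3 and keeps the same diatonic contour: Eb3 F3 C3 Eb3 Ab2 G2.

Eb3 F3 C3 Eb3 Ab2 G2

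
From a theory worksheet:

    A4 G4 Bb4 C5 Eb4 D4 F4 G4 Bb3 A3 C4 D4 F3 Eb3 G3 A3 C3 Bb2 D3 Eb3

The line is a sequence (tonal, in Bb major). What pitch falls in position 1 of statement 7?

D2

Grouping in 4s, the 1st note of each cell is A4, Eb4, Bb3, F3, C3.
Extending down a 4th: G2 → D2.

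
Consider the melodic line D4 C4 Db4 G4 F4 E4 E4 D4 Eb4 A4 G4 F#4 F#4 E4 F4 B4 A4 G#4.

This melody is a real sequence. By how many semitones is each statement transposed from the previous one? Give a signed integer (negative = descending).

With a 6-note motive the entries are D4, E4, F#4, each up a 2nd from the previous.
D4→E4 is 64 − 62 = 2 semitones.

2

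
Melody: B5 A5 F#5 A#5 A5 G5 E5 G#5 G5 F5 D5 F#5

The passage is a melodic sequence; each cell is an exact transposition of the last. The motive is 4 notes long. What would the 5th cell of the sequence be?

Unit = 4 notes; the statements start on B5, A5, G5, moving down a 2nd each time.
Extending down a 2nd: F5 → Eb5.
From Eb5 the exact shape gives Eb5 Db5 Bb4 D5.

Eb5 Db5 Bb4 D5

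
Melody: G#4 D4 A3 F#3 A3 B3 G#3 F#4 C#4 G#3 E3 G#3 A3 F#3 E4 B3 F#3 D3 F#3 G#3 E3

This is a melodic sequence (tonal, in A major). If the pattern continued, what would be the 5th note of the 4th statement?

The unit is 7 notes. Position-5 pitches of the 3 shown cells: A3, G#3, F#3.
One more down a 2nd gives E3.

E3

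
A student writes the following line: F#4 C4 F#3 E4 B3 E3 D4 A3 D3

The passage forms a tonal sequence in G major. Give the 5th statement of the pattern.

B3 F#3 B2

The 3-note cells begin on F#4, E4, D4 — each down a 2nd from the last.
Continuing the starts: C4 → B3.
So cell 5 is B3 F#3 B2.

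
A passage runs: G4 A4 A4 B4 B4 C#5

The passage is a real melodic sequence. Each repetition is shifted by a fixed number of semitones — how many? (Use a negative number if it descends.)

Unit = 2 notes; the statements start on G4, A4, B4, moving up a 2nd each time.
G4→A4 is 69 − 67 = 2 semitones.

2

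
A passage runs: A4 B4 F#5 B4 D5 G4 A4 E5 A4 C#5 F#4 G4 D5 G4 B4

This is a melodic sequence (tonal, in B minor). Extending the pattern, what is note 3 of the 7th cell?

With 5-note cells, note 3 of each statement runs F#5, E5, D5.
Extending down a 2nd: C#5 → B4 → A4 → G4.

G4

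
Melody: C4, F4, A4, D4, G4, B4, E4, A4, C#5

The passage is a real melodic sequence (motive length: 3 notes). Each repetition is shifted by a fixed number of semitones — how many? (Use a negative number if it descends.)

Unit = 3 notes; the statements start on C4, D4, E4, moving up a 2nd each time.
C4 to D4 spans +2 semitones.

2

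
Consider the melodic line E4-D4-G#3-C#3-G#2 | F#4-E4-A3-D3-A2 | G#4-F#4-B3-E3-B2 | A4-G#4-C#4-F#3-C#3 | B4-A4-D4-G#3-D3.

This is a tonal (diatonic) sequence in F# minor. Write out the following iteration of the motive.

With a 5-note motive the entries are E4, F#4, G#4, A4, B4, each up a 2nd from the previous.
So cell 6 is C#5 B4 E4 A3 E3.

C#5 B4 E4 A3 E3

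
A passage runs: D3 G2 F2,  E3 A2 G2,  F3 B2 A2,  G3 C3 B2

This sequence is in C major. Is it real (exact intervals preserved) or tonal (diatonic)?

Every note is diatonic to C major.
Cell 1 has -7 semitones from note 1 to 2, but cell 3 has -6 — the interval quality changes while the contour stays the same, which is the hallmark of a tonal sequence.

tonal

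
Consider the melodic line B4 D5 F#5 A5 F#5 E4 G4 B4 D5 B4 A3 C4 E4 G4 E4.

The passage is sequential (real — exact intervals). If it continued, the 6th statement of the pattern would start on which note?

C2

Unit = 5 notes; the statements start on B4, E4, A3, moving down a 5th each time.
Extending the heads down a 5th: D3 → G2 → C2.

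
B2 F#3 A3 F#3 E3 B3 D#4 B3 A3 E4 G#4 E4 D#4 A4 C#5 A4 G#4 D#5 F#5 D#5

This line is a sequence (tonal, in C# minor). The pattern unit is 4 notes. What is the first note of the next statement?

Unit = 4 notes; the statements start on B2, E3, A3, D#4, G#4, moving up a 4th each time.
One more step up a 4th gives C#5.

C#5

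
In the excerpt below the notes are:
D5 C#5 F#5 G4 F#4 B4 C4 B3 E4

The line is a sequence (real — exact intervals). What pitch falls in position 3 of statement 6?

Grouping in 3s, the 3rd note of each cell is F#5, B4, E4.
Each moves down a 5th. Continuing: A3 → D3 → G2.

G2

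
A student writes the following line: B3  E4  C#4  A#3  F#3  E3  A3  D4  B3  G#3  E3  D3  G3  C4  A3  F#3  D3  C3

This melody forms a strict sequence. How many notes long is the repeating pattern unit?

6

There are 18 notes; a 6-note unit gives 3 cells:
B3 E4 C#4 A#3 F#3 E3 | A3 D4 B3 G#3 E3 D3 | G3 C4 A3 F#3 D3 C3
That's a consistent down a 2nd shift per cell, and no other grouping gives one.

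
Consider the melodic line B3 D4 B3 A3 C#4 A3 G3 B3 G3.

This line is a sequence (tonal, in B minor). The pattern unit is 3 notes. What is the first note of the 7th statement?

C#3

The 3-note cells begin on B3, A3, G3 — each down a 2nd from the last.
Continuing: F#3 → E3 → D3 → C#3. Statement 7 starts on C#3.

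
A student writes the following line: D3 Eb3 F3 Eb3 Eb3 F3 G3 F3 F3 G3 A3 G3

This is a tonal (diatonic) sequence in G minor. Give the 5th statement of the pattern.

A3 Bb3 C4 Bb3

The 4-note cells begin on D3, Eb3, F3 — each up a 2nd from the last.
Continuing the starts: G3 → A3.
So cell 5 is A3 Bb3 C4 Bb3.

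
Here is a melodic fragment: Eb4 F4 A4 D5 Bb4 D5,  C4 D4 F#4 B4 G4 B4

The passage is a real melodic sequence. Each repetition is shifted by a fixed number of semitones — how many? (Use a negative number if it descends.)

Taking 6-note groups, the heads are Eb4, C4: the pattern moves down a 3rd.
Eb4→C4 is 60 − 63 = -3 semitones.

-3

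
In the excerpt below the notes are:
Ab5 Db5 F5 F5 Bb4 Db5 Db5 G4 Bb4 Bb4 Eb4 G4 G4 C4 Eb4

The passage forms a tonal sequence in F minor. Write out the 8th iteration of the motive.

Ab3 Db3 F3

The 3-note cells begin on Ab5, F5, Db5, Bb4, G4 — each down a 3rd from the last.
Extending down a 3rd: Eb4 → C4 → Ab3.
So cell 8 is Ab3 Db3 F3.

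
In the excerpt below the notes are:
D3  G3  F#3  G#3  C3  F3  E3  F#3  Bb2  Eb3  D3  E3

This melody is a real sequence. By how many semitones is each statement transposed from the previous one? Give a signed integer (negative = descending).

The 4-note cells begin on D3, C3, Bb2 — each down a 2nd from the last.
D3 to C3 spans -2 semitones.

-2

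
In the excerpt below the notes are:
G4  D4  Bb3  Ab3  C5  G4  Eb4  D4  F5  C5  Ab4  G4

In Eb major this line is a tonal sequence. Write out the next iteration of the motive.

Unit = 4 notes; the statements start on G4, C5, F5, moving up a 4th each time.
So cell 4 is Bb5 F5 D5 C5.

Bb5 F5 D5 C5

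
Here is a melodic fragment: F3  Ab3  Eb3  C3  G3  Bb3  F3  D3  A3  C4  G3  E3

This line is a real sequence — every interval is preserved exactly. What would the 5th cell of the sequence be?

C#4 E4 B3 G#3

Unit = 4 notes; the statements start on F3, G3, A3, moving up a 2nd each time.
Continuing the starts: B3 → C#4.
So cell 5 is C#4 E4 B3 G#3.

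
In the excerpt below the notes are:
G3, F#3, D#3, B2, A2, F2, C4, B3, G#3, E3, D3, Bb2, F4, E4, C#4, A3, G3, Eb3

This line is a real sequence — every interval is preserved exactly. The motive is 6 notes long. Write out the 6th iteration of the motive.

Ab5 G5 E5 C5 Bb4 Gb4

With a 6-note motive the entries are G3, C4, F4, each up a 4th from the previous.
Carrying on: Bb4 → Eb5 → Ab5.
From Ab5 the exact shape gives Ab5 G5 E5 C5 Bb4 Gb4.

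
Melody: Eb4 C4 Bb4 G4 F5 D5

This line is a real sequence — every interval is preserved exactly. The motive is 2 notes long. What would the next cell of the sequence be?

Unit = 2 notes; the statements start on Eb4, Bb4, F5, moving up a 5th each time.
Statement 4 starts on C6 and keeps the same exact contour: C6 A5.

C6 A5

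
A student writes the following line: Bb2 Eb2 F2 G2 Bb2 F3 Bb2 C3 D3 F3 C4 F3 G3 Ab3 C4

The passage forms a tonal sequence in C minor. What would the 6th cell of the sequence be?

The 5-note cells begin on Bb2, F3, C4 — each up a 5th from the last.
Extending up a 5th: G4 → D5 → Ab5.
Statement 6 starts on Ab5 and keeps the same diatonic contour: Ab5 D5 Eb5 F5 Ab5.

Ab5 D5 Eb5 F5 Ab5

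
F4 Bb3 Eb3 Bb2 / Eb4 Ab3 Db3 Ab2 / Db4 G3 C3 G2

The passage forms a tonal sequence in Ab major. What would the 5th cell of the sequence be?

Bb3 Eb3 Ab2 Eb2

The 4-note cells begin on F4, Eb4, Db4 — each down a 2nd from the last.
Extending down a 2nd: C4 → Bb3.
From Bb3 the diatonic shape gives Bb3 Eb3 Ab2 Eb2.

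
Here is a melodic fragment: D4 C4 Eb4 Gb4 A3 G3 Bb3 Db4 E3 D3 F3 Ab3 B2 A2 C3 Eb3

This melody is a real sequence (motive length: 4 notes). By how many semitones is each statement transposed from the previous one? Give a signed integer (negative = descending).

Unit = 4 notes; the statements start on D4, A3, E3, B2, moving down a 4th each time.
D4→A3 is 57 − 62 = -5 semitones.

-5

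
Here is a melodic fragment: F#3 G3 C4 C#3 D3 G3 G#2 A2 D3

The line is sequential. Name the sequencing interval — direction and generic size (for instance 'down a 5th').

The 3-note cells begin on F#3, C#3, G#2 — each down a 4th from the last.
From F#3 to C#3: down a 4th.

down a 4th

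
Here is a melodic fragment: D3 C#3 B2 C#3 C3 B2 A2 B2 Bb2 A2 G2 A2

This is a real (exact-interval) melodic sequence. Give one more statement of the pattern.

With a 4-note motive the entries are D3, C3, Bb2, each down a 2nd from the previous.
From Ab2 the exact shape gives Ab2 G2 F2 G2.

Ab2 G2 F2 G2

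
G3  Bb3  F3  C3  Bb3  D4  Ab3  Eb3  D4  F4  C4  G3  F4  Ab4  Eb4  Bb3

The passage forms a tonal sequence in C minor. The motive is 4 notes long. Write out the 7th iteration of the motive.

Eb5 G5 D5 Ab4

With a 4-note motive the entries are G3, Bb3, D4, F4, each up a 3rd from the previous.
Carrying on: Ab4 → C5 → Eb5.
From Eb5 the diatonic shape gives Eb5 G5 D5 Ab4.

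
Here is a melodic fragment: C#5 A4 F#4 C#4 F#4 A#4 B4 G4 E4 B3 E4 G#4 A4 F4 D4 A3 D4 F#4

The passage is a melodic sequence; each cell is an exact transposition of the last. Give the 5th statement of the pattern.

F4 Db4 Bb3 F3 Bb3 D4

The 6-note cells begin on C#5, B4, A4 — each down a 2nd from the last.
Extending down a 2nd: G4 → F4.
So cell 5 is F4 Db4 Bb3 F3 Bb3 D4.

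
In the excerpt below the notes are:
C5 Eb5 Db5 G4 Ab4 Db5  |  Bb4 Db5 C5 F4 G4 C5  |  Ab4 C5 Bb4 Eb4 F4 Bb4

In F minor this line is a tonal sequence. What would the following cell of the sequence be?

Taking 6-note groups, the heads are C5, Bb4, Ab4: the pattern moves down a 2nd.
So cell 4 is G4 Bb4 Ab4 Db4 Eb4 Ab4.

G4 Bb4 Ab4 Db4 Eb4 Ab4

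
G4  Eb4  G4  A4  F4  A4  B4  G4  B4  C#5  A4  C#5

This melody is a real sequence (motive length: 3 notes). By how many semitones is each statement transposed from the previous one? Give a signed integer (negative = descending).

Unit = 3 notes; the statements start on G4, A4, B4, C#5, moving up a 2nd each time.
G4→A4 is 69 − 67 = 2 semitones.

2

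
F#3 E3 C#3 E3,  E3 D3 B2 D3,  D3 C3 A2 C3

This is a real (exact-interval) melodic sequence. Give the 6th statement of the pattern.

Ab2 Gb2 Eb2 Gb2

Taking 4-note groups, the heads are F#3, E3, D3: the pattern moves down a 2nd.
Carrying on: C3 → Bb2 → Ab2.
From Ab2 the exact shape gives Ab2 Gb2 Eb2 Gb2.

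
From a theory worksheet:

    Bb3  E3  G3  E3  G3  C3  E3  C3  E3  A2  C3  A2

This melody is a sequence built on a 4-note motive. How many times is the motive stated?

3

12 notes in groups of 4 gives 12/4 = 3 statements.
Starts: Bb3, G3, E3 — each down a 3rd.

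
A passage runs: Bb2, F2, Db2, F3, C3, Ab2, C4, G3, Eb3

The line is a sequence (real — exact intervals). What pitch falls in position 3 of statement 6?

C5

Grouping in 3s, the 3rd note of each cell is Db2, Ab2, Eb3.
Carrying that up a 5th forward: Bb3 → F4 → C5.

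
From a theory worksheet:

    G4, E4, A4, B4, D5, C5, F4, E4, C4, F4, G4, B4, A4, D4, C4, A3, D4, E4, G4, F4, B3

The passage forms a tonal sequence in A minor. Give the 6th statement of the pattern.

D3 B2 E3 F3 A3 G3 C3

Taking 7-note groups, the heads are G4, E4, C4: the pattern moves down a 3rd.
Continuing the starts: A3 → F3 → D3.
Statement 6 starts on D3 and keeps the same diatonic contour: D3 B2 E3 F3 A3 G3 C3.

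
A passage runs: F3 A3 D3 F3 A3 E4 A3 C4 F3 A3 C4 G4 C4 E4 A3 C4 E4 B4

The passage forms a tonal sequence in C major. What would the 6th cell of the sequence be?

B4 D5 G4 B4 D5 A5

The 6-note cells begin on F3, A3, C4 — each up a 3rd from the last.
Carrying on: E4 → G4 → B4.
From B4 the diatonic shape gives B4 D5 G4 B4 D5 A5.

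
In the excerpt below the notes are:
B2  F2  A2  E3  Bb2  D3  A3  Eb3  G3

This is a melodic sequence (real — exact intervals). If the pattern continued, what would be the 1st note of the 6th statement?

C5

Grouping in 3s, the 1st note of each cell is B2, E3, A3.
Extending up a 4th: D4 → G4 → C5.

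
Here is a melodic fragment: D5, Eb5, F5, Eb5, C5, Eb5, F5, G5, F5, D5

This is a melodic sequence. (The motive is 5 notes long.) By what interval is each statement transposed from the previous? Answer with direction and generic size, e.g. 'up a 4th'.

up a 2nd

With a 5-note motive the entries are D5, Eb5, each up a 2nd from the previous.
From D5 to Eb5: up a 2nd.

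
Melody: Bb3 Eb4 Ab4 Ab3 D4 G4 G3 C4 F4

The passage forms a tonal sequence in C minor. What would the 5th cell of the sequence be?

Eb3 Ab3 D4

With a 3-note motive the entries are Bb3, Ab3, G3, each down a 2nd from the previous.
Continuing the starts: F3 → Eb3.
Statement 5 starts on Eb3 and keeps the same diatonic contour: Eb3 Ab3 D4.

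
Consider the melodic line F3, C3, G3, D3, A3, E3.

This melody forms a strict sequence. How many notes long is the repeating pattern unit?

Try groups of 2 (3 cells in 6 notes):
F3 C3 | G3 D3 | A3 E3
Every group is a transposition up a 2nd of the one before; no shorter unit works.

2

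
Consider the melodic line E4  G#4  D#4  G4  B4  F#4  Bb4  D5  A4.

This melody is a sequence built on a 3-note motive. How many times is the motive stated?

9 notes in groups of 3 gives 9/3 = 3 statements.
Starts: E4, G4, Bb4 — each up a 3rd.

3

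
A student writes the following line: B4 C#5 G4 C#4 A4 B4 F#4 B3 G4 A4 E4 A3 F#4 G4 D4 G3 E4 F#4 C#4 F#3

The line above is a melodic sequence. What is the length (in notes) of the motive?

4

There are 20 notes; a 4-note unit gives 5 cells:
B4 C#5 G4 C#4 | A4 B4 F#4 B3 | G4 A4 E4 A3 | F#4 G4 D4 G3 | E4 F#4 C#4 F#3
That's a consistent down a 2nd shift per cell, and no other grouping gives one.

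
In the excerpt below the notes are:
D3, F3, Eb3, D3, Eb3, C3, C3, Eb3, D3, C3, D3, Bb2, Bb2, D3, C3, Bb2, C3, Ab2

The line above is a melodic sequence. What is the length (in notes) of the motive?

6

Try groups of 6 (3 cells in 18 notes):
D3 F3 Eb3 D3 Eb3 C3 | C3 Eb3 D3 C3 D3 Bb2 | Bb2 D3 C3 Bb2 C3 Ab2
Each cell is the previous one down a 2nd — so the unit is 6 notes.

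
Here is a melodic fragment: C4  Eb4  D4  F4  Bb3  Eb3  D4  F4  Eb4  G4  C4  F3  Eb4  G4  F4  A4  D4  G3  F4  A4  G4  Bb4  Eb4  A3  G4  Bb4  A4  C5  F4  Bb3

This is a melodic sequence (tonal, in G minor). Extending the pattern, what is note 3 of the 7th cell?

C5

With 6-note cells, note 3 of each statement runs D4, Eb4, F4, G4, A4.
Carrying that up a 2nd forward: Bb4 → C5.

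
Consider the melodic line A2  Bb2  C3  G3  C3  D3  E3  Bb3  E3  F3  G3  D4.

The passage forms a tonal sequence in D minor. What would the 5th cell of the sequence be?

Bb3 C4 D4 A4

With a 4-note motive the entries are A2, C3, E3, each up a 3rd from the previous.
Continuing the starts: G3 → Bb3.
Statement 5 starts on Bb3 and keeps the same diatonic contour: Bb3 C4 D4 A4.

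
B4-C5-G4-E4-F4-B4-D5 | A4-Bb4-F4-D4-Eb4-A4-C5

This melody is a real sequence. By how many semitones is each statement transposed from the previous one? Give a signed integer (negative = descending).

Unit = 7 notes; the statements start on B4, A4, moving down a 2nd each time.
B4→A4 is 69 − 71 = -2 semitones.

-2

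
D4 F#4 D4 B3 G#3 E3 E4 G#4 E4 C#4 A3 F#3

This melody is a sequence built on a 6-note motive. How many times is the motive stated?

2

12 notes in groups of 6 gives 12/6 = 2 statements.
Starts: D4, E4 — each up a 2nd.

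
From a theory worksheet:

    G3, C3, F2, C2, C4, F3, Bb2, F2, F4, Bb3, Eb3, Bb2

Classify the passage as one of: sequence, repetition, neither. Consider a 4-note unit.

sequence

Each 4-note cell is the previous one transposed up a 4th.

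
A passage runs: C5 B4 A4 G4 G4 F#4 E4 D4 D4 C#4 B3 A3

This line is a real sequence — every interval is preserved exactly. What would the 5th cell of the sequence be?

With a 4-note motive the entries are C5, G4, D4, each down a 4th from the previous.
Carrying on: A3 → E3.
Statement 5 starts on E3 and keeps the same exact contour: E3 D#3 C#3 B2.

E3 D#3 C#3 B2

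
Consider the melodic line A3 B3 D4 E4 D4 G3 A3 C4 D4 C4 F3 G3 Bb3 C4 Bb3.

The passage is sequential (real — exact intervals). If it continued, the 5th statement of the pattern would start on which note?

The 5-note cells begin on A3, G3, F3 — each down a 2nd from the last.
Extending the heads down a 2nd: Eb3 → Db3.

Db3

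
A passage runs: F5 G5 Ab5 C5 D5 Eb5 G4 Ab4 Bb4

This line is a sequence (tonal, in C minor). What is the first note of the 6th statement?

With a 3-note motive the entries are F5, C5, G4, each down a 4th from the previous.
Extending the heads down a 4th: D4 → Ab3 → Eb3.

Eb3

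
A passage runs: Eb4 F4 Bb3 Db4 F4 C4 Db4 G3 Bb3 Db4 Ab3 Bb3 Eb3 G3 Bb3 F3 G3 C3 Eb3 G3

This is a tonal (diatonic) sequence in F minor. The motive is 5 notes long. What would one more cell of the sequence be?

Db3 Eb3 Ab2 C3 Eb3

With a 5-note motive the entries are Eb4, C4, Ab3, F3, each down a 3rd from the previous.
From Db3 the diatonic shape gives Db3 Eb3 Ab2 C3 Eb3.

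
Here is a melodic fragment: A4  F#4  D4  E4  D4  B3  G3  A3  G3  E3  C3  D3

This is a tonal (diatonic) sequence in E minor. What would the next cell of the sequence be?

The 4-note cells begin on A4, D4, G3 — each down a 5th from the last.
From C3 the diatonic shape gives C3 A2 F#2 G2.

C3 A2 F#2 G2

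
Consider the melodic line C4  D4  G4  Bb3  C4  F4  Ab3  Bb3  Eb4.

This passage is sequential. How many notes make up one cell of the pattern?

3

There are 9 notes; a 3-note unit gives 3 cells:
C4 D4 G4 | Bb3 C4 F4 | Ab3 Bb3 Eb4
Each cell is the previous one down a 2nd — so the unit is 3 notes.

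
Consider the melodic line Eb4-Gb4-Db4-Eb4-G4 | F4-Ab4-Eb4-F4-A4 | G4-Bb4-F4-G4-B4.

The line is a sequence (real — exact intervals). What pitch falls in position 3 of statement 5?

A4

With 5-note cells, note 3 of each statement runs Db4, Eb4, F4.
Extending up a 2nd: G4 → A4.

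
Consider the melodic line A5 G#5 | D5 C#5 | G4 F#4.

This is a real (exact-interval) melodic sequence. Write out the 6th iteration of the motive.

The 2-note cells begin on A5, D5, G4 — each down a 5th from the last.
Continuing the starts: C4 → F3 → Bb2.
So cell 6 is Bb2 A2.

Bb2 A2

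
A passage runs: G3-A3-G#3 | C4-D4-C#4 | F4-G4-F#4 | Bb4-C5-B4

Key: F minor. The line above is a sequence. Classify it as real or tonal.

Each cell has the same semitone pattern (2, -1) — intervals are preserved exactly.
And A3 lies outside F minor, so the sequence is real rather than tonal.

real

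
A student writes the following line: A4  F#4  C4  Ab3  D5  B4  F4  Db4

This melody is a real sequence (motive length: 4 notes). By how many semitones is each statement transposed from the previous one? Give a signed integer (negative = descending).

The 4-note cells begin on A4, D5 — each up a 4th from the last.
A4→D5 is 74 − 69 = 5 semitones.

5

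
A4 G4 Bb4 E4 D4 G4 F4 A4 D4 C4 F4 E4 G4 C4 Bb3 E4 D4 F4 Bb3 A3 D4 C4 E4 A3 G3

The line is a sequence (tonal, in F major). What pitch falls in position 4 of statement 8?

With 5-note cells, note 4 of each statement runs E4, D4, C4, Bb3, A3.
Carrying that down a 2nd forward: G3 → F3 → E3.

E3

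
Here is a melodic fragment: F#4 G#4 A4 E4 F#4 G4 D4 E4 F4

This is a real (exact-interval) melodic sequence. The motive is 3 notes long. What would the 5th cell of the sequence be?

Taking 3-note groups, the heads are F#4, E4, D4: the pattern moves down a 2nd.
Extending down a 2nd: C4 → Bb3.
So cell 5 is Bb3 C4 Db4.

Bb3 C4 Db4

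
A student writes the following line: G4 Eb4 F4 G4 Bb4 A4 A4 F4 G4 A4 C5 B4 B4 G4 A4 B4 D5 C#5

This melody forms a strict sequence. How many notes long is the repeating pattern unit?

18 notes total. Splitting into 3 groups of 6:
G4 Eb4 F4 G4 Bb4 A4 | A4 F4 G4 A4 C5 B4 | B4 G4 A4 B4 D5 C#5
Every group is a transposition up a 2nd of the one before; no shorter unit works.

6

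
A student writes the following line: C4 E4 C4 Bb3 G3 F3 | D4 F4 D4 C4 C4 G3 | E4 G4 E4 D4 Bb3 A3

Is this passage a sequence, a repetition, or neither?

Note 5 of cell 2 is C4; if this were a sequence it would be A3. No unit length gives a consistent transposition pattern.

neither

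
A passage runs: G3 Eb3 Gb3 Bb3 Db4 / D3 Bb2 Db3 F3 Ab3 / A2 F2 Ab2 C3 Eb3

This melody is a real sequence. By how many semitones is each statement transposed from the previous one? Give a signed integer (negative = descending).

-5

Unit = 5 notes; the statements start on G3, D3, A2, moving down a 4th each time.
Counting half-steps from G3 to D3: -5.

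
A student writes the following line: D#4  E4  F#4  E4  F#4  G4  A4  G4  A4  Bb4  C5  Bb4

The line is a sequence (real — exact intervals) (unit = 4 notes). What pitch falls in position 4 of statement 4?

Db5

Grouping in 4s, the 4th note of each cell is E4, G4, Bb4.
One more up a 3rd gives Db5.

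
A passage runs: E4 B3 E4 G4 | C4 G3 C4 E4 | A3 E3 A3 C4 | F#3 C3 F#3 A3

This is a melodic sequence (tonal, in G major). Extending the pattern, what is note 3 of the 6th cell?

Grouping in 4s, the 3rd note of each cell is E4, C4, A3, F#3.
Carrying that down a 3rd forward: D3 → B2.

B2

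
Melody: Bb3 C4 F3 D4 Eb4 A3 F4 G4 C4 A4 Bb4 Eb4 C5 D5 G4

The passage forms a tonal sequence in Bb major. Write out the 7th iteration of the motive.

G5 A5 D5

Unit = 3 notes; the statements start on Bb3, D4, F4, A4, C5, moving up a 3rd each time.
Extending up a 3rd: Eb5 → G5.
From G5 the diatonic shape gives G5 A5 D5.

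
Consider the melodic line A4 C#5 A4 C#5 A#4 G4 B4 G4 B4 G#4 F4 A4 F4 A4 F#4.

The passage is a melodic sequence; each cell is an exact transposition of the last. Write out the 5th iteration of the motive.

Db4 F4 Db4 F4 D4

The 5-note cells begin on A4, G4, F4 — each down a 2nd from the last.
Carrying on: Eb4 → Db4.
So cell 5 is Db4 F4 Db4 F4 D4.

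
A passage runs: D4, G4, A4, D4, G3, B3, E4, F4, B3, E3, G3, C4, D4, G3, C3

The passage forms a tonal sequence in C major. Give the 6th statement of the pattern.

A2 D3 E3 A2 D2

Unit = 5 notes; the statements start on D4, B3, G3, moving down a 3rd each time.
Carrying on: E3 → C3 → A2.
From A2 the diatonic shape gives A2 D3 E3 A2 D2.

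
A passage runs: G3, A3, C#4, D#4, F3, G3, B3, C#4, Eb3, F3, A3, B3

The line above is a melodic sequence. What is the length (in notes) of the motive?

There are 12 notes; a 4-note unit gives 3 cells:
G3 A3 C#4 D#4 | F3 G3 B3 C#4 | Eb3 F3 A3 B3
Every group is a transposition down a 2nd of the one before; no shorter unit works.

4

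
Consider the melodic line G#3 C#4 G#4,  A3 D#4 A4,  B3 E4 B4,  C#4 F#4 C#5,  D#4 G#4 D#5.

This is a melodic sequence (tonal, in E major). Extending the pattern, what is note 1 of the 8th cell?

The unit is 3 notes. Position-1 pitches of the 5 shown cells: G#3, A3, B3, C#4, D#4.
Extending up a 2nd: E4 → F#4 → G#4.

G#4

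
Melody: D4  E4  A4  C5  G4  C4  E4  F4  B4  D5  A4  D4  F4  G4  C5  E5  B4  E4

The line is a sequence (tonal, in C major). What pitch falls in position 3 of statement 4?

D5

Grouping in 6s, the 3rd note of each cell is A4, B4, C5.
Each moves up a 2nd; the next is D5.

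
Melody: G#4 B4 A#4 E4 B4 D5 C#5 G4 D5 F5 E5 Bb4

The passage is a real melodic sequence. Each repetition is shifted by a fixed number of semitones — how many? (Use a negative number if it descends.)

With a 4-note motive the entries are G#4, B4, D5, each up a 3rd from the previous.
Counting half-steps from G#4 to B4: 3.

3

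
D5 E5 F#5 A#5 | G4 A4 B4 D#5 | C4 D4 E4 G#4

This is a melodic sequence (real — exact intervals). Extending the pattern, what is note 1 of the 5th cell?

With 4-note cells, note 1 of each statement runs D5, G4, C4.
Extending down a 5th: F3 → Bb2.

Bb2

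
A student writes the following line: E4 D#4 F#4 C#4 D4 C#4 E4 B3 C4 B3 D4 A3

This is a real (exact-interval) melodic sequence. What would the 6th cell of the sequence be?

Gb3 F3 Ab3 Eb3

Unit = 4 notes; the statements start on E4, D4, C4, moving down a 2nd each time.
Continuing the starts: Bb3 → Ab3 → Gb3.
So cell 6 is Gb3 F3 Ab3 Eb3.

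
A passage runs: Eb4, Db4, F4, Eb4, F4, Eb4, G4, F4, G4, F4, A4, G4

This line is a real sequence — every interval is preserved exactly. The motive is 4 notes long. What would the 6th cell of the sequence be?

The 4-note cells begin on Eb4, F4, G4 — each up a 2nd from the last.
Extending up a 2nd: A4 → B4 → C#5.
Statement 6 starts on C#5 and keeps the same exact contour: C#5 B4 D#5 C#5.

C#5 B4 D#5 C#5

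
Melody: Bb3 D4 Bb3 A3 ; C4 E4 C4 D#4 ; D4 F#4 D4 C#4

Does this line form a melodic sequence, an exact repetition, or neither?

neither

Note 4 of cell 2 is D#4; if this were a sequence it would be B3. No unit length gives a consistent transposition pattern.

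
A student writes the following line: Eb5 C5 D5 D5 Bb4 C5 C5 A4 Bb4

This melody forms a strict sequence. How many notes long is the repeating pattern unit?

9 notes total. Splitting into 3 groups of 3:
Eb5 C5 D5 | D5 Bb4 C5 | C5 A4 Bb4
That's a consistent down a 2nd shift per cell, and no other grouping gives one.

3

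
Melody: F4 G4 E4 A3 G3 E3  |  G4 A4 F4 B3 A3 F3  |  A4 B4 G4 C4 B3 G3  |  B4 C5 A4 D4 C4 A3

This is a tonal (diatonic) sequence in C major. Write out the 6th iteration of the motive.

D5 E5 C5 F4 E4 C4

With a 6-note motive the entries are F4, G4, A4, B4, each up a 2nd from the previous.
Extending up a 2nd: C5 → D5.
Statement 6 starts on D5 and keeps the same diatonic contour: D5 E5 C5 F4 E4 C4.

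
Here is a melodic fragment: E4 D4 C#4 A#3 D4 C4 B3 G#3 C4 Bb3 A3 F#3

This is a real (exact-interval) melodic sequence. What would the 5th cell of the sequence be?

The 4-note cells begin on E4, D4, C4 — each down a 2nd from the last.
Continuing the starts: Bb3 → Ab3.
So cell 5 is Ab3 Gb3 F3 D3.

Ab3 Gb3 F3 D3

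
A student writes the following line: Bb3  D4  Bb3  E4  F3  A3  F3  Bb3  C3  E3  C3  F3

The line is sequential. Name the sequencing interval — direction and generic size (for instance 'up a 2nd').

Unit = 4 notes; the statements start on Bb3, F3, C3, moving down a 4th each time.
Bb3 to F3 is down a 4th.

down a 4th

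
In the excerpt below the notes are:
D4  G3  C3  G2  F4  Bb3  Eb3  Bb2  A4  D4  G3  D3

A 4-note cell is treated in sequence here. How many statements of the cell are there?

12 notes in groups of 4 gives 12/4 = 3 statements.
Starts: D4, F4, A4 — each up a 3rd.

3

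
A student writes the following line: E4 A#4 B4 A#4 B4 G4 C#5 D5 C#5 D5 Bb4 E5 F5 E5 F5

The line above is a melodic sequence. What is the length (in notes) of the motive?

There are 15 notes; a 5-note unit gives 3 cells:
E4 A#4 B4 A#4 B4 | G4 C#5 D5 C#5 D5 | Bb4 E5 F5 E5 F5
Every group is a transposition up a 3rd of the one before; no shorter unit works.

5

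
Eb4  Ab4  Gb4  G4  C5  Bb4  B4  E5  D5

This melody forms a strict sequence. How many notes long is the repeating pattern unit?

9 notes total. Splitting into 3 groups of 3:
Eb4 Ab4 Gb4 | G4 C5 Bb4 | B4 E5 D5
Every group is a transposition up a 3rd of the one before; no shorter unit works.

3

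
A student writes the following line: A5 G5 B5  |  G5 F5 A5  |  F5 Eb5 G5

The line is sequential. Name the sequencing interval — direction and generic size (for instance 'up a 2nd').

down a 2nd

Taking 3-note groups, the heads are A5, G5, F5: the pattern moves down a 2nd.
A5 to G5 is down a 2nd.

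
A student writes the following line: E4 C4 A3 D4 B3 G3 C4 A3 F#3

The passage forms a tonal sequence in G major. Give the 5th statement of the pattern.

The 3-note cells begin on E4, D4, C4 — each down a 2nd from the last.
Extending down a 2nd: B3 → A3.
So cell 5 is A3 F#3 D3.

A3 F#3 D3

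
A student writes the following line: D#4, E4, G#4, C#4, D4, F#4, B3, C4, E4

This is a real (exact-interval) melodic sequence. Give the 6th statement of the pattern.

F3 Gb3 Bb3

The 3-note cells begin on D#4, C#4, B3 — each down a 2nd from the last.
Extending down a 2nd: A3 → G3 → F3.
Statement 6 starts on F3 and keeps the same exact contour: F3 Gb3 Bb3.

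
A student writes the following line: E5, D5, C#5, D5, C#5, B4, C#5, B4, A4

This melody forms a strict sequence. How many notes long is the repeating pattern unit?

9 notes total. Splitting into 3 groups of 3:
E5 D5 C#5 | D5 C#5 B4 | C#5 B4 A4
Every group is a transposition down a 2nd of the one before; no shorter unit works.

3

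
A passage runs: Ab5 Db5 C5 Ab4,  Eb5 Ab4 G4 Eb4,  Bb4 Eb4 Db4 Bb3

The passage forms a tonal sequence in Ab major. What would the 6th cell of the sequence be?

G3 C3 Bb2 G2

Unit = 4 notes; the statements start on Ab5, Eb5, Bb4, moving down a 4th each time.
Continuing the starts: F4 → C4 → G3.
Statement 6 starts on G3 and keeps the same diatonic contour: G3 C3 Bb2 G2.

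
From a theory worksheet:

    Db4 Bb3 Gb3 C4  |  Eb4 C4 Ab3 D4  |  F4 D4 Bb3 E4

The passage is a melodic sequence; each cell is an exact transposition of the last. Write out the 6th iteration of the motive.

The 4-note cells begin on Db4, Eb4, F4 — each up a 2nd from the last.
Carrying on: G4 → A4 → B4.
So cell 6 is B4 G#4 E4 A#4.

B4 G#4 E4 A#4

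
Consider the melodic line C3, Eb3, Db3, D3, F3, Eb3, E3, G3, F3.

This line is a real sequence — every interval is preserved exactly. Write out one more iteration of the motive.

F#3 A3 G3

Taking 3-note groups, the heads are C3, D3, E3: the pattern moves up a 2nd.
Statement 4 starts on F#3 and keeps the same exact contour: F#3 A3 G3.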